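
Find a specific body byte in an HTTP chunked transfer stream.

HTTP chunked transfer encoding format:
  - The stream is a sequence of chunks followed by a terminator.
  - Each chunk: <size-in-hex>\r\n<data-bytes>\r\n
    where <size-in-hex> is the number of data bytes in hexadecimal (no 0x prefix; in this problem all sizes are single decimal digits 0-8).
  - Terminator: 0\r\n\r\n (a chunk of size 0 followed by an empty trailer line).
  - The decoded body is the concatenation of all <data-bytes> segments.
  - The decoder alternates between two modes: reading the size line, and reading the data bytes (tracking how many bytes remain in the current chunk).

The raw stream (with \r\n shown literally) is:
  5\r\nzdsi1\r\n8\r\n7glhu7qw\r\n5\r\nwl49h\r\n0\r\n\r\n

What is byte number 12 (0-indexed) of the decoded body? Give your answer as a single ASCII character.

Chunk 1: stream[0..1]='5' size=0x5=5, data at stream[3..8]='zdsi1' -> body[0..5], body so far='zdsi1'
Chunk 2: stream[10..11]='8' size=0x8=8, data at stream[13..21]='7glhu7qw' -> body[5..13], body so far='zdsi17glhu7qw'
Chunk 3: stream[23..24]='5' size=0x5=5, data at stream[26..31]='wl49h' -> body[13..18], body so far='zdsi17glhu7qwwl49h'
Chunk 4: stream[33..34]='0' size=0 (terminator). Final body='zdsi17glhu7qwwl49h' (18 bytes)
Body byte 12 = 'w'

Answer: w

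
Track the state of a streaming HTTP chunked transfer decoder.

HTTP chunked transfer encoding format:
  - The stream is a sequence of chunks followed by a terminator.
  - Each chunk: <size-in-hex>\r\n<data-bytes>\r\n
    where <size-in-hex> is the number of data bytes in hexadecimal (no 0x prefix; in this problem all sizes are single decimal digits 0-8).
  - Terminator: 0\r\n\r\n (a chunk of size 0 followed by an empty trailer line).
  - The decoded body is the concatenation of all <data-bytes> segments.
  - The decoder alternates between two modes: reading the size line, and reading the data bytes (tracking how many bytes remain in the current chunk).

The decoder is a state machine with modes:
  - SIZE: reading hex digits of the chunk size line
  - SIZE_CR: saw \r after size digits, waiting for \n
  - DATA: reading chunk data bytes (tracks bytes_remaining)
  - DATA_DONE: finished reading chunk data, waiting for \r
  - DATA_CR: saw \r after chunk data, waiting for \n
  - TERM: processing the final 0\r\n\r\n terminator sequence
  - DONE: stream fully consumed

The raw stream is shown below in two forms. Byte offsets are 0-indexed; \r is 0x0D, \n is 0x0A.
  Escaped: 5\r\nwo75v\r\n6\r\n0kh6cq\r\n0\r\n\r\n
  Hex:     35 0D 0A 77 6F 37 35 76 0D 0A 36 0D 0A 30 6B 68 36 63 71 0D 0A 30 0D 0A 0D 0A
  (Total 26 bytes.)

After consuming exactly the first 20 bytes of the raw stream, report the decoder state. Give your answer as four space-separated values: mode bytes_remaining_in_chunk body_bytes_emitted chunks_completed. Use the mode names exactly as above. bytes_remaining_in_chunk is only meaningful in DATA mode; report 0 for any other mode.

Byte 0 = '5': mode=SIZE remaining=0 emitted=0 chunks_done=0
Byte 1 = 0x0D: mode=SIZE_CR remaining=0 emitted=0 chunks_done=0
Byte 2 = 0x0A: mode=DATA remaining=5 emitted=0 chunks_done=0
Byte 3 = 'w': mode=DATA remaining=4 emitted=1 chunks_done=0
Byte 4 = 'o': mode=DATA remaining=3 emitted=2 chunks_done=0
Byte 5 = '7': mode=DATA remaining=2 emitted=3 chunks_done=0
Byte 6 = '5': mode=DATA remaining=1 emitted=4 chunks_done=0
Byte 7 = 'v': mode=DATA_DONE remaining=0 emitted=5 chunks_done=0
Byte 8 = 0x0D: mode=DATA_CR remaining=0 emitted=5 chunks_done=0
Byte 9 = 0x0A: mode=SIZE remaining=0 emitted=5 chunks_done=1
Byte 10 = '6': mode=SIZE remaining=0 emitted=5 chunks_done=1
Byte 11 = 0x0D: mode=SIZE_CR remaining=0 emitted=5 chunks_done=1
Byte 12 = 0x0A: mode=DATA remaining=6 emitted=5 chunks_done=1
Byte 13 = '0': mode=DATA remaining=5 emitted=6 chunks_done=1
Byte 14 = 'k': mode=DATA remaining=4 emitted=7 chunks_done=1
Byte 15 = 'h': mode=DATA remaining=3 emitted=8 chunks_done=1
Byte 16 = '6': mode=DATA remaining=2 emitted=9 chunks_done=1
Byte 17 = 'c': mode=DATA remaining=1 emitted=10 chunks_done=1
Byte 18 = 'q': mode=DATA_DONE remaining=0 emitted=11 chunks_done=1
Byte 19 = 0x0D: mode=DATA_CR remaining=0 emitted=11 chunks_done=1

Answer: DATA_CR 0 11 1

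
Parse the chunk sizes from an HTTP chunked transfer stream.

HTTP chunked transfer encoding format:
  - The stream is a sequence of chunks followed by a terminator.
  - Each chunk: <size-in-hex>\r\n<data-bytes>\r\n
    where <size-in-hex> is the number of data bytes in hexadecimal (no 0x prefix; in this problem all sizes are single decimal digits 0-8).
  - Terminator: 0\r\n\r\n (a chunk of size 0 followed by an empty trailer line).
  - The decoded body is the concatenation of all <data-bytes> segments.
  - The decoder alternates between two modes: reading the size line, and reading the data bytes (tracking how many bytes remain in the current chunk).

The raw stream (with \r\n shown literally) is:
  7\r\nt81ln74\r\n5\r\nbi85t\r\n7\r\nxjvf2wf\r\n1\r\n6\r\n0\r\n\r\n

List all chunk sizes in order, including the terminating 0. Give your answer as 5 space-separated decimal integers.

Answer: 7 5 7 1 0

Derivation:
Chunk 1: stream[0..1]='7' size=0x7=7, data at stream[3..10]='t81ln74' -> body[0..7], body so far='t81ln74'
Chunk 2: stream[12..13]='5' size=0x5=5, data at stream[15..20]='bi85t' -> body[7..12], body so far='t81ln74bi85t'
Chunk 3: stream[22..23]='7' size=0x7=7, data at stream[25..32]='xjvf2wf' -> body[12..19], body so far='t81ln74bi85txjvf2wf'
Chunk 4: stream[34..35]='1' size=0x1=1, data at stream[37..38]='6' -> body[19..20], body so far='t81ln74bi85txjvf2wf6'
Chunk 5: stream[40..41]='0' size=0 (terminator). Final body='t81ln74bi85txjvf2wf6' (20 bytes)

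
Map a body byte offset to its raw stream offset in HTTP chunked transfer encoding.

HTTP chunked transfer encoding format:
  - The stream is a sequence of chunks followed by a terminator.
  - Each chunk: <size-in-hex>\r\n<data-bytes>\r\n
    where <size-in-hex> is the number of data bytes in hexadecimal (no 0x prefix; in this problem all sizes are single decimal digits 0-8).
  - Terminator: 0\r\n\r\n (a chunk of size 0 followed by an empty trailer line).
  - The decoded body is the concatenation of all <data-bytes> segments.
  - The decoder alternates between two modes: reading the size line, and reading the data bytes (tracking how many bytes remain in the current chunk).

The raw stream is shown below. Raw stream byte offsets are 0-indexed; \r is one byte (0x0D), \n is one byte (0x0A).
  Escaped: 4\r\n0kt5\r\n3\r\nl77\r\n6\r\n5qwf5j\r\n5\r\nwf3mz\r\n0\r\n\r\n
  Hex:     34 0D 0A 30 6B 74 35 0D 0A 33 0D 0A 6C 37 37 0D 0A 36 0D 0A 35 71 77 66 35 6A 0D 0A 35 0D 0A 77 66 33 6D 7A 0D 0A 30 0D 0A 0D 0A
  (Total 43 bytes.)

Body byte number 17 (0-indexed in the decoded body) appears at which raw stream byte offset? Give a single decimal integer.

Answer: 35

Derivation:
Chunk 1: stream[0..1]='4' size=0x4=4, data at stream[3..7]='0kt5' -> body[0..4], body so far='0kt5'
Chunk 2: stream[9..10]='3' size=0x3=3, data at stream[12..15]='l77' -> body[4..7], body so far='0kt5l77'
Chunk 3: stream[17..18]='6' size=0x6=6, data at stream[20..26]='5qwf5j' -> body[7..13], body so far='0kt5l775qwf5j'
Chunk 4: stream[28..29]='5' size=0x5=5, data at stream[31..36]='wf3mz' -> body[13..18], body so far='0kt5l775qwf5jwf3mz'
Chunk 5: stream[38..39]='0' size=0 (terminator). Final body='0kt5l775qwf5jwf3mz' (18 bytes)
Body byte 17 at stream offset 35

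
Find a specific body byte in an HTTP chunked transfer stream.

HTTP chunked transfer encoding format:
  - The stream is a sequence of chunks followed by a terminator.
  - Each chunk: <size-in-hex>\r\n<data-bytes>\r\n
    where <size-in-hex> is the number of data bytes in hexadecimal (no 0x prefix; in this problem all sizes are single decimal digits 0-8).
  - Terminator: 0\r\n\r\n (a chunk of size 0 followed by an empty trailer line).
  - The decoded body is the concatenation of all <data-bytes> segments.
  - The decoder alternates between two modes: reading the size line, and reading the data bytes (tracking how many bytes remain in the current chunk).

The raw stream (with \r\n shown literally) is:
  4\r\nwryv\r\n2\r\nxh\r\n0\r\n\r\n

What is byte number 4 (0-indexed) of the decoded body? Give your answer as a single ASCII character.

Answer: x

Derivation:
Chunk 1: stream[0..1]='4' size=0x4=4, data at stream[3..7]='wryv' -> body[0..4], body so far='wryv'
Chunk 2: stream[9..10]='2' size=0x2=2, data at stream[12..14]='xh' -> body[4..6], body so far='wryvxh'
Chunk 3: stream[16..17]='0' size=0 (terminator). Final body='wryvxh' (6 bytes)
Body byte 4 = 'x'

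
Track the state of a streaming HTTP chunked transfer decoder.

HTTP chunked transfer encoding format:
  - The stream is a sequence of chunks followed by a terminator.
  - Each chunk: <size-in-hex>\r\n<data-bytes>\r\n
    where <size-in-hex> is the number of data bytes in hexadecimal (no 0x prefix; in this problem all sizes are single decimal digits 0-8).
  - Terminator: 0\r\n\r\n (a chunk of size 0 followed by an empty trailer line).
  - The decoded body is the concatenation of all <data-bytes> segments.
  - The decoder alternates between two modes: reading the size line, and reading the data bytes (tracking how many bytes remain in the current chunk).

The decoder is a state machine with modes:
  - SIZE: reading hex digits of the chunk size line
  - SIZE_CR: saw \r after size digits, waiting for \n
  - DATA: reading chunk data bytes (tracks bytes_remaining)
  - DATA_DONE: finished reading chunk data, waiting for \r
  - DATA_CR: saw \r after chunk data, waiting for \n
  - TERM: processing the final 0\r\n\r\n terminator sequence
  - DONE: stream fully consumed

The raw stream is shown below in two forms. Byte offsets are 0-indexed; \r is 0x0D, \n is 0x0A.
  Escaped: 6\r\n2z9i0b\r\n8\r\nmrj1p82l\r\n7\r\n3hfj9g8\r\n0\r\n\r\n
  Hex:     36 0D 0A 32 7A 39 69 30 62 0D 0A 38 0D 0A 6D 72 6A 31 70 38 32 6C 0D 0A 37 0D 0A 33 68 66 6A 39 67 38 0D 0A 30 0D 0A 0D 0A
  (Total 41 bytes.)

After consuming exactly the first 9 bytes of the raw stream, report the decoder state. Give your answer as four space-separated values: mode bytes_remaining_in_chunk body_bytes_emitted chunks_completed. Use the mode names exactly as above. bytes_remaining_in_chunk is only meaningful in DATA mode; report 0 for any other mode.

Answer: DATA_DONE 0 6 0

Derivation:
Byte 0 = '6': mode=SIZE remaining=0 emitted=0 chunks_done=0
Byte 1 = 0x0D: mode=SIZE_CR remaining=0 emitted=0 chunks_done=0
Byte 2 = 0x0A: mode=DATA remaining=6 emitted=0 chunks_done=0
Byte 3 = '2': mode=DATA remaining=5 emitted=1 chunks_done=0
Byte 4 = 'z': mode=DATA remaining=4 emitted=2 chunks_done=0
Byte 5 = '9': mode=DATA remaining=3 emitted=3 chunks_done=0
Byte 6 = 'i': mode=DATA remaining=2 emitted=4 chunks_done=0
Byte 7 = '0': mode=DATA remaining=1 emitted=5 chunks_done=0
Byte 8 = 'b': mode=DATA_DONE remaining=0 emitted=6 chunks_done=0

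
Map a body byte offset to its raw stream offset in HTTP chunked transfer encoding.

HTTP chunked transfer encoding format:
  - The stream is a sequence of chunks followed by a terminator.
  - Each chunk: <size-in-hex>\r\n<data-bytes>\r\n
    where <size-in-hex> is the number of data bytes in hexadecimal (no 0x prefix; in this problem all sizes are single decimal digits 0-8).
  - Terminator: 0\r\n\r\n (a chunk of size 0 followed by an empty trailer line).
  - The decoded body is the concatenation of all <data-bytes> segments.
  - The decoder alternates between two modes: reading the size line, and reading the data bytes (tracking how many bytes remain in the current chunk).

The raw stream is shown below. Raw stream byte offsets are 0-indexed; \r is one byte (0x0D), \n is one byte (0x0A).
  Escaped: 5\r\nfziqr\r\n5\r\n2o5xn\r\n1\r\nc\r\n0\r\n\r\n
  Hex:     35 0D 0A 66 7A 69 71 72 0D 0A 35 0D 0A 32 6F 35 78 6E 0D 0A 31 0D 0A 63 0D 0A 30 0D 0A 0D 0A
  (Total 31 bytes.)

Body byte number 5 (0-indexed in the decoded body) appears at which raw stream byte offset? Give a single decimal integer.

Answer: 13

Derivation:
Chunk 1: stream[0..1]='5' size=0x5=5, data at stream[3..8]='fziqr' -> body[0..5], body so far='fziqr'
Chunk 2: stream[10..11]='5' size=0x5=5, data at stream[13..18]='2o5xn' -> body[5..10], body so far='fziqr2o5xn'
Chunk 3: stream[20..21]='1' size=0x1=1, data at stream[23..24]='c' -> body[10..11], body so far='fziqr2o5xnc'
Chunk 4: stream[26..27]='0' size=0 (terminator). Final body='fziqr2o5xnc' (11 bytes)
Body byte 5 at stream offset 13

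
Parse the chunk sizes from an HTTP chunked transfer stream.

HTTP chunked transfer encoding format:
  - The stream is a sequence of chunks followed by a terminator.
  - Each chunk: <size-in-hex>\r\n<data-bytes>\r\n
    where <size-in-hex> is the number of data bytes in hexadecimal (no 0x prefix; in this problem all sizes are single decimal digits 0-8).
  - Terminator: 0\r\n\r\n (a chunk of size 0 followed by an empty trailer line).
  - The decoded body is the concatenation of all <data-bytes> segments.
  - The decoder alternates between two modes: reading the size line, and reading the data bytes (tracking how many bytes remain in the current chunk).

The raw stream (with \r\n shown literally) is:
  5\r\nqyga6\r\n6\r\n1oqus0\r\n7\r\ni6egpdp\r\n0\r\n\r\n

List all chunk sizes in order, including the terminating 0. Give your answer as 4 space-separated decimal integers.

Answer: 5 6 7 0

Derivation:
Chunk 1: stream[0..1]='5' size=0x5=5, data at stream[3..8]='qyga6' -> body[0..5], body so far='qyga6'
Chunk 2: stream[10..11]='6' size=0x6=6, data at stream[13..19]='1oqus0' -> body[5..11], body so far='qyga61oqus0'
Chunk 3: stream[21..22]='7' size=0x7=7, data at stream[24..31]='i6egpdp' -> body[11..18], body so far='qyga61oqus0i6egpdp'
Chunk 4: stream[33..34]='0' size=0 (terminator). Final body='qyga61oqus0i6egpdp' (18 bytes)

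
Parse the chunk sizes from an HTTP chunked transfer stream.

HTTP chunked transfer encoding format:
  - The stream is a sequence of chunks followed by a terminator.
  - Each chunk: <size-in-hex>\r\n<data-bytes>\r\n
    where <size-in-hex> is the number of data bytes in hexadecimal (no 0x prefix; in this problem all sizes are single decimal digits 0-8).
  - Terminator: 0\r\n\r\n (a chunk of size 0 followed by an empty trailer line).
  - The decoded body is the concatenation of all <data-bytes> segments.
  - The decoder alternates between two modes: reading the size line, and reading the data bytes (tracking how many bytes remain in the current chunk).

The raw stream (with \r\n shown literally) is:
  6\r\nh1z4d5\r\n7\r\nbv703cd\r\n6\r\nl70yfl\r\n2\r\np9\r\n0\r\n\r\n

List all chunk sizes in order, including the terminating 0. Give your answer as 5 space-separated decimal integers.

Chunk 1: stream[0..1]='6' size=0x6=6, data at stream[3..9]='h1z4d5' -> body[0..6], body so far='h1z4d5'
Chunk 2: stream[11..12]='7' size=0x7=7, data at stream[14..21]='bv703cd' -> body[6..13], body so far='h1z4d5bv703cd'
Chunk 3: stream[23..24]='6' size=0x6=6, data at stream[26..32]='l70yfl' -> body[13..19], body so far='h1z4d5bv703cdl70yfl'
Chunk 4: stream[34..35]='2' size=0x2=2, data at stream[37..39]='p9' -> body[19..21], body so far='h1z4d5bv703cdl70yflp9'
Chunk 5: stream[41..42]='0' size=0 (terminator). Final body='h1z4d5bv703cdl70yflp9' (21 bytes)

Answer: 6 7 6 2 0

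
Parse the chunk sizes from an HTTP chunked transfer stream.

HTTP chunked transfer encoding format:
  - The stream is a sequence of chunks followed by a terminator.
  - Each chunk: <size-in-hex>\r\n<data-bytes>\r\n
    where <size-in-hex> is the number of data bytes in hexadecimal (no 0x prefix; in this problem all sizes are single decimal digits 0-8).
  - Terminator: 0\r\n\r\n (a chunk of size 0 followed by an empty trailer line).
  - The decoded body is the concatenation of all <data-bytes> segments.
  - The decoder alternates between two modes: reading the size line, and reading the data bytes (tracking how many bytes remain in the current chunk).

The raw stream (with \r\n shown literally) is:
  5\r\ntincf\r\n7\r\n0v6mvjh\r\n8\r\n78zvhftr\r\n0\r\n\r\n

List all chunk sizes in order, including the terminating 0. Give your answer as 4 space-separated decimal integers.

Answer: 5 7 8 0

Derivation:
Chunk 1: stream[0..1]='5' size=0x5=5, data at stream[3..8]='tincf' -> body[0..5], body so far='tincf'
Chunk 2: stream[10..11]='7' size=0x7=7, data at stream[13..20]='0v6mvjh' -> body[5..12], body so far='tincf0v6mvjh'
Chunk 3: stream[22..23]='8' size=0x8=8, data at stream[25..33]='78zvhftr' -> body[12..20], body so far='tincf0v6mvjh78zvhftr'
Chunk 4: stream[35..36]='0' size=0 (terminator). Final body='tincf0v6mvjh78zvhftr' (20 bytes)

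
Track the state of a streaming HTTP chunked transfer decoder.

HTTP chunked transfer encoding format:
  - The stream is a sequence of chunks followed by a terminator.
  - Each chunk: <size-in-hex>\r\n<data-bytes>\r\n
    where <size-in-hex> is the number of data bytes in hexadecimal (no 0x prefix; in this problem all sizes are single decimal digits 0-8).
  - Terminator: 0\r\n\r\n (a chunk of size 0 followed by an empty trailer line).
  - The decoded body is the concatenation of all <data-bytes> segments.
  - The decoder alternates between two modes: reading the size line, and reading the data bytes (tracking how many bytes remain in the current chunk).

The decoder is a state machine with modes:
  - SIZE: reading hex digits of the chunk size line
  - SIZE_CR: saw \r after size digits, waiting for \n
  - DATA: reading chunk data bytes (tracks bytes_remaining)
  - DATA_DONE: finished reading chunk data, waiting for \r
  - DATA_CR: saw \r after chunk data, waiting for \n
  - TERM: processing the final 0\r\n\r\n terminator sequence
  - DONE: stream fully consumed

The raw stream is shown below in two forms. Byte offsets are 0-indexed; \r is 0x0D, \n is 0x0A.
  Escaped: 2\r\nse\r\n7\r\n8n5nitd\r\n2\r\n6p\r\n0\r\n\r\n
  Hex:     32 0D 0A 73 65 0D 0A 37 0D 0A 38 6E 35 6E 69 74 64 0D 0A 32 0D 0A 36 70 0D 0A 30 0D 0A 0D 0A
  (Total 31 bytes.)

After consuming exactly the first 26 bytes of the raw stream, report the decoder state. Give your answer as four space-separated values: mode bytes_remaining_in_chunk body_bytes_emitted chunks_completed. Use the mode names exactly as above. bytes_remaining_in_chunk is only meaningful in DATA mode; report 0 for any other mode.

Answer: SIZE 0 11 3

Derivation:
Byte 0 = '2': mode=SIZE remaining=0 emitted=0 chunks_done=0
Byte 1 = 0x0D: mode=SIZE_CR remaining=0 emitted=0 chunks_done=0
Byte 2 = 0x0A: mode=DATA remaining=2 emitted=0 chunks_done=0
Byte 3 = 's': mode=DATA remaining=1 emitted=1 chunks_done=0
Byte 4 = 'e': mode=DATA_DONE remaining=0 emitted=2 chunks_done=0
Byte 5 = 0x0D: mode=DATA_CR remaining=0 emitted=2 chunks_done=0
Byte 6 = 0x0A: mode=SIZE remaining=0 emitted=2 chunks_done=1
Byte 7 = '7': mode=SIZE remaining=0 emitted=2 chunks_done=1
Byte 8 = 0x0D: mode=SIZE_CR remaining=0 emitted=2 chunks_done=1
Byte 9 = 0x0A: mode=DATA remaining=7 emitted=2 chunks_done=1
Byte 10 = '8': mode=DATA remaining=6 emitted=3 chunks_done=1
Byte 11 = 'n': mode=DATA remaining=5 emitted=4 chunks_done=1
Byte 12 = '5': mode=DATA remaining=4 emitted=5 chunks_done=1
Byte 13 = 'n': mode=DATA remaining=3 emitted=6 chunks_done=1
Byte 14 = 'i': mode=DATA remaining=2 emitted=7 chunks_done=1
Byte 15 = 't': mode=DATA remaining=1 emitted=8 chunks_done=1
Byte 16 = 'd': mode=DATA_DONE remaining=0 emitted=9 chunks_done=1
Byte 17 = 0x0D: mode=DATA_CR remaining=0 emitted=9 chunks_done=1
Byte 18 = 0x0A: mode=SIZE remaining=0 emitted=9 chunks_done=2
Byte 19 = '2': mode=SIZE remaining=0 emitted=9 chunks_done=2
Byte 20 = 0x0D: mode=SIZE_CR remaining=0 emitted=9 chunks_done=2
Byte 21 = 0x0A: mode=DATA remaining=2 emitted=9 chunks_done=2
Byte 22 = '6': mode=DATA remaining=1 emitted=10 chunks_done=2
Byte 23 = 'p': mode=DATA_DONE remaining=0 emitted=11 chunks_done=2
Byte 24 = 0x0D: mode=DATA_CR remaining=0 emitted=11 chunks_done=2
Byte 25 = 0x0A: mode=SIZE remaining=0 emitted=11 chunks_done=3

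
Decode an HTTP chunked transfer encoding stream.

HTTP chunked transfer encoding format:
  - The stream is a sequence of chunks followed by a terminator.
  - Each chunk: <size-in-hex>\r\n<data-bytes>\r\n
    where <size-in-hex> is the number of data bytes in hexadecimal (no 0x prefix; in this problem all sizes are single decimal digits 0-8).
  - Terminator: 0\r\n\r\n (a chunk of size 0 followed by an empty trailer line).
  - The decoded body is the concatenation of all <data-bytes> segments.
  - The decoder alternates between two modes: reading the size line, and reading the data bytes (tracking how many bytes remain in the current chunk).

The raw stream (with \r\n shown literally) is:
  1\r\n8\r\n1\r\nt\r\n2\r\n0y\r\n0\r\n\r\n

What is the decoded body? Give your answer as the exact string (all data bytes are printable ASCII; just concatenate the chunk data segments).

Answer: 8t0y

Derivation:
Chunk 1: stream[0..1]='1' size=0x1=1, data at stream[3..4]='8' -> body[0..1], body so far='8'
Chunk 2: stream[6..7]='1' size=0x1=1, data at stream[9..10]='t' -> body[1..2], body so far='8t'
Chunk 3: stream[12..13]='2' size=0x2=2, data at stream[15..17]='0y' -> body[2..4], body so far='8t0y'
Chunk 4: stream[19..20]='0' size=0 (terminator). Final body='8t0y' (4 bytes)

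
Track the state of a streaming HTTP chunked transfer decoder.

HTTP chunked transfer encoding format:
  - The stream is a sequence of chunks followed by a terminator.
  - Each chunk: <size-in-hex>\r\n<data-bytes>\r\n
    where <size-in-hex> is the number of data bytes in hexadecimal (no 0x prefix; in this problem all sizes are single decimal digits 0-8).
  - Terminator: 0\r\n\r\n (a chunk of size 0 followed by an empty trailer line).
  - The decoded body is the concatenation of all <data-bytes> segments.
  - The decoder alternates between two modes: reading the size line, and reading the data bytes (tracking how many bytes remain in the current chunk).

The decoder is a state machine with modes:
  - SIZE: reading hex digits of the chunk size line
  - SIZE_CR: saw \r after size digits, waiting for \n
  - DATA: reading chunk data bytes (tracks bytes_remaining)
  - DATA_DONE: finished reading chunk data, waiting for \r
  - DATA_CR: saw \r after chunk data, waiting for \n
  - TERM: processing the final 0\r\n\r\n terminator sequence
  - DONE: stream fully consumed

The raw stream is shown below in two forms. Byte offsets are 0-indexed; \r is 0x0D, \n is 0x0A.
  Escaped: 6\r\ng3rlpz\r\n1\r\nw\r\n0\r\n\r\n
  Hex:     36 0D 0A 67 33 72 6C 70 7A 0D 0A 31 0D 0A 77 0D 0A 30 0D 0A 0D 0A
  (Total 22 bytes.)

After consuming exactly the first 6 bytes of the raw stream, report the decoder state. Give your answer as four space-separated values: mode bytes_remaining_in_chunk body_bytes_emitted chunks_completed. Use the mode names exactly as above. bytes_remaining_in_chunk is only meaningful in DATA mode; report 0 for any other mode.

Byte 0 = '6': mode=SIZE remaining=0 emitted=0 chunks_done=0
Byte 1 = 0x0D: mode=SIZE_CR remaining=0 emitted=0 chunks_done=0
Byte 2 = 0x0A: mode=DATA remaining=6 emitted=0 chunks_done=0
Byte 3 = 'g': mode=DATA remaining=5 emitted=1 chunks_done=0
Byte 4 = '3': mode=DATA remaining=4 emitted=2 chunks_done=0
Byte 5 = 'r': mode=DATA remaining=3 emitted=3 chunks_done=0

Answer: DATA 3 3 0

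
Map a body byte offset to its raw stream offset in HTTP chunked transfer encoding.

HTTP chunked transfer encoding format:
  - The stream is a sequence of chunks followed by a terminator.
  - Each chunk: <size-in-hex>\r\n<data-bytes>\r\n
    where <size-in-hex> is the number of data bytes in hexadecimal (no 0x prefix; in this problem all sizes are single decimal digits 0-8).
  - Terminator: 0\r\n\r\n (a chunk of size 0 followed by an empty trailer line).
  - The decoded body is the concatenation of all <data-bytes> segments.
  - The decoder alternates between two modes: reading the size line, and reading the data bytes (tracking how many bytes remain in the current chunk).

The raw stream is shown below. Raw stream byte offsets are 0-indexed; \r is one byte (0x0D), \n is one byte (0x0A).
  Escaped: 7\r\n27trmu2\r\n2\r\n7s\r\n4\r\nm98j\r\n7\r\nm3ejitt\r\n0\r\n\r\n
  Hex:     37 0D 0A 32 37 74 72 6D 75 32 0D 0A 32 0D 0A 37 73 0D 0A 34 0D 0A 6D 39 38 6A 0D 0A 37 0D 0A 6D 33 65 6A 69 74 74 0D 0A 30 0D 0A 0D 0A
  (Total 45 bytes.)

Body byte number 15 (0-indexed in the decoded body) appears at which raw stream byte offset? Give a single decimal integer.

Chunk 1: stream[0..1]='7' size=0x7=7, data at stream[3..10]='27trmu2' -> body[0..7], body so far='27trmu2'
Chunk 2: stream[12..13]='2' size=0x2=2, data at stream[15..17]='7s' -> body[7..9], body so far='27trmu27s'
Chunk 3: stream[19..20]='4' size=0x4=4, data at stream[22..26]='m98j' -> body[9..13], body so far='27trmu27sm98j'
Chunk 4: stream[28..29]='7' size=0x7=7, data at stream[31..38]='m3ejitt' -> body[13..20], body so far='27trmu27sm98jm3ejitt'
Chunk 5: stream[40..41]='0' size=0 (terminator). Final body='27trmu27sm98jm3ejitt' (20 bytes)
Body byte 15 at stream offset 33

Answer: 33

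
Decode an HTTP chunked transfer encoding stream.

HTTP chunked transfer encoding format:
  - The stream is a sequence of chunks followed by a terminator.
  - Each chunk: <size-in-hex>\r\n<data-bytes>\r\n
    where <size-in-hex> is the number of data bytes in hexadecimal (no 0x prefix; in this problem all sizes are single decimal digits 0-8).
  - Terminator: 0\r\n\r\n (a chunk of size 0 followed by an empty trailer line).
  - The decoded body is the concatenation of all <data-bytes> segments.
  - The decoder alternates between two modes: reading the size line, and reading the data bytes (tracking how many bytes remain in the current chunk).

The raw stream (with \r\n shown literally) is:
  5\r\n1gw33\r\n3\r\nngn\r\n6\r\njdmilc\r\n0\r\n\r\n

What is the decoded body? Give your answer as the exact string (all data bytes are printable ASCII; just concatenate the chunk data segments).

Chunk 1: stream[0..1]='5' size=0x5=5, data at stream[3..8]='1gw33' -> body[0..5], body so far='1gw33'
Chunk 2: stream[10..11]='3' size=0x3=3, data at stream[13..16]='ngn' -> body[5..8], body so far='1gw33ngn'
Chunk 3: stream[18..19]='6' size=0x6=6, data at stream[21..27]='jdmilc' -> body[8..14], body so far='1gw33ngnjdmilc'
Chunk 4: stream[29..30]='0' size=0 (terminator). Final body='1gw33ngnjdmilc' (14 bytes)

Answer: 1gw33ngnjdmilc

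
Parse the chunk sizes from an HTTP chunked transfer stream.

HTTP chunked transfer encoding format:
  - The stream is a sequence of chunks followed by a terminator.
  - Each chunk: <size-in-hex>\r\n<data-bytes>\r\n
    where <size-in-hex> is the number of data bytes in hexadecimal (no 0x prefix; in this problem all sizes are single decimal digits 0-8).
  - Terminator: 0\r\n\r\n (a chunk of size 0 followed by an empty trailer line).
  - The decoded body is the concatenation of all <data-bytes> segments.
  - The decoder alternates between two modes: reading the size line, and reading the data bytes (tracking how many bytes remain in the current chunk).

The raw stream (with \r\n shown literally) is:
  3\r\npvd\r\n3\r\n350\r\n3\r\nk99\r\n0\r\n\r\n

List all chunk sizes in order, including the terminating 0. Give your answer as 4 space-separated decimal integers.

Answer: 3 3 3 0

Derivation:
Chunk 1: stream[0..1]='3' size=0x3=3, data at stream[3..6]='pvd' -> body[0..3], body so far='pvd'
Chunk 2: stream[8..9]='3' size=0x3=3, data at stream[11..14]='350' -> body[3..6], body so far='pvd350'
Chunk 3: stream[16..17]='3' size=0x3=3, data at stream[19..22]='k99' -> body[6..9], body so far='pvd350k99'
Chunk 4: stream[24..25]='0' size=0 (terminator). Final body='pvd350k99' (9 bytes)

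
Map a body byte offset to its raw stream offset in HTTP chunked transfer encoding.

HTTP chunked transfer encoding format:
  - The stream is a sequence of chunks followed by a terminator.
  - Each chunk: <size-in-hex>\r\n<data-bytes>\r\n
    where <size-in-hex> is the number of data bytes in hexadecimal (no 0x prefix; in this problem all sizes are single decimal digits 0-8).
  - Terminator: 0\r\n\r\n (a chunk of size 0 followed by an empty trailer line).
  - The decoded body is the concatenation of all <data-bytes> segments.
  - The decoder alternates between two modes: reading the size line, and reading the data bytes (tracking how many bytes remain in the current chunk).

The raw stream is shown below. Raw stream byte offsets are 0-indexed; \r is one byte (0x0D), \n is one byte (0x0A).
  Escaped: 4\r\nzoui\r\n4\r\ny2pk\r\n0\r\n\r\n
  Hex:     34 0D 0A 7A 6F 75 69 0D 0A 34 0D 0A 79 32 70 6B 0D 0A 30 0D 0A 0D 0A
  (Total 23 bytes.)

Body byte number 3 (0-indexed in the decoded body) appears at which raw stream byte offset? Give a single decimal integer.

Chunk 1: stream[0..1]='4' size=0x4=4, data at stream[3..7]='zoui' -> body[0..4], body so far='zoui'
Chunk 2: stream[9..10]='4' size=0x4=4, data at stream[12..16]='y2pk' -> body[4..8], body so far='zouiy2pk'
Chunk 3: stream[18..19]='0' size=0 (terminator). Final body='zouiy2pk' (8 bytes)
Body byte 3 at stream offset 6

Answer: 6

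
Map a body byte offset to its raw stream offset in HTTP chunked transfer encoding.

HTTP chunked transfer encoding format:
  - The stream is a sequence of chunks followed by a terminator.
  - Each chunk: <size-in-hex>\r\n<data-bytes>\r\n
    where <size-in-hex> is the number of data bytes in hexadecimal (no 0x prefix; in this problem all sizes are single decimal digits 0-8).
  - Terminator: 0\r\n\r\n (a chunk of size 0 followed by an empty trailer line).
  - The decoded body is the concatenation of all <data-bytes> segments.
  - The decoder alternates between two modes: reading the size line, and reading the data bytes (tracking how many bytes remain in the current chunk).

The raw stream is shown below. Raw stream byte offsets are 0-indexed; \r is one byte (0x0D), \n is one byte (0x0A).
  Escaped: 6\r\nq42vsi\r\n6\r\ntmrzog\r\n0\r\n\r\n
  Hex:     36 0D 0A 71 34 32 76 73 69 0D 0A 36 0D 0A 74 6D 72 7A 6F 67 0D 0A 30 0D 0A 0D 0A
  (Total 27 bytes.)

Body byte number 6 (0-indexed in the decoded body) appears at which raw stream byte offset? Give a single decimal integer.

Chunk 1: stream[0..1]='6' size=0x6=6, data at stream[3..9]='q42vsi' -> body[0..6], body so far='q42vsi'
Chunk 2: stream[11..12]='6' size=0x6=6, data at stream[14..20]='tmrzog' -> body[6..12], body so far='q42vsitmrzog'
Chunk 3: stream[22..23]='0' size=0 (terminator). Final body='q42vsitmrzog' (12 bytes)
Body byte 6 at stream offset 14

Answer: 14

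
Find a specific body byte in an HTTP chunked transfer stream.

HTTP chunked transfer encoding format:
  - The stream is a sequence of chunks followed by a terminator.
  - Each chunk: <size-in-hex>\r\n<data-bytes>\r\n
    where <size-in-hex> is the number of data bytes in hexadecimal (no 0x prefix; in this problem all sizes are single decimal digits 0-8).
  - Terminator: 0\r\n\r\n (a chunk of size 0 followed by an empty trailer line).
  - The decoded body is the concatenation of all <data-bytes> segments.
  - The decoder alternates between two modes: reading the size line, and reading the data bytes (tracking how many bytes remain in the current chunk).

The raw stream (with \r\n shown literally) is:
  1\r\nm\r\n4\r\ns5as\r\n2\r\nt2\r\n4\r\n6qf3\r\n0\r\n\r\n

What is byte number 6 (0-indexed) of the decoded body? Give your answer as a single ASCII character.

Chunk 1: stream[0..1]='1' size=0x1=1, data at stream[3..4]='m' -> body[0..1], body so far='m'
Chunk 2: stream[6..7]='4' size=0x4=4, data at stream[9..13]='s5as' -> body[1..5], body so far='ms5as'
Chunk 3: stream[15..16]='2' size=0x2=2, data at stream[18..20]='t2' -> body[5..7], body so far='ms5ast2'
Chunk 4: stream[22..23]='4' size=0x4=4, data at stream[25..29]='6qf3' -> body[7..11], body so far='ms5ast26qf3'
Chunk 5: stream[31..32]='0' size=0 (terminator). Final body='ms5ast26qf3' (11 bytes)
Body byte 6 = '2'

Answer: 2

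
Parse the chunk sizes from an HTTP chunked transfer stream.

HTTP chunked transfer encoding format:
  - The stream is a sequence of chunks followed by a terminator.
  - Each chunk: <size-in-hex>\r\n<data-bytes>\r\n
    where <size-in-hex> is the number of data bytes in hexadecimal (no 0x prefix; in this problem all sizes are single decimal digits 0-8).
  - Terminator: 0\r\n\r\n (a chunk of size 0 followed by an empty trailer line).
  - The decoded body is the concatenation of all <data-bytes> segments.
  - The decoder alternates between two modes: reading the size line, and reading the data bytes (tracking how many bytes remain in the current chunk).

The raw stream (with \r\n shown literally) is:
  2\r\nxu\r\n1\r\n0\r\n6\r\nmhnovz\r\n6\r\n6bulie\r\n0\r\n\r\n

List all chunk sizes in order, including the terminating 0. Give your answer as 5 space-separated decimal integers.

Chunk 1: stream[0..1]='2' size=0x2=2, data at stream[3..5]='xu' -> body[0..2], body so far='xu'
Chunk 2: stream[7..8]='1' size=0x1=1, data at stream[10..11]='0' -> body[2..3], body so far='xu0'
Chunk 3: stream[13..14]='6' size=0x6=6, data at stream[16..22]='mhnovz' -> body[3..9], body so far='xu0mhnovz'
Chunk 4: stream[24..25]='6' size=0x6=6, data at stream[27..33]='6bulie' -> body[9..15], body so far='xu0mhnovz6bulie'
Chunk 5: stream[35..36]='0' size=0 (terminator). Final body='xu0mhnovz6bulie' (15 bytes)

Answer: 2 1 6 6 0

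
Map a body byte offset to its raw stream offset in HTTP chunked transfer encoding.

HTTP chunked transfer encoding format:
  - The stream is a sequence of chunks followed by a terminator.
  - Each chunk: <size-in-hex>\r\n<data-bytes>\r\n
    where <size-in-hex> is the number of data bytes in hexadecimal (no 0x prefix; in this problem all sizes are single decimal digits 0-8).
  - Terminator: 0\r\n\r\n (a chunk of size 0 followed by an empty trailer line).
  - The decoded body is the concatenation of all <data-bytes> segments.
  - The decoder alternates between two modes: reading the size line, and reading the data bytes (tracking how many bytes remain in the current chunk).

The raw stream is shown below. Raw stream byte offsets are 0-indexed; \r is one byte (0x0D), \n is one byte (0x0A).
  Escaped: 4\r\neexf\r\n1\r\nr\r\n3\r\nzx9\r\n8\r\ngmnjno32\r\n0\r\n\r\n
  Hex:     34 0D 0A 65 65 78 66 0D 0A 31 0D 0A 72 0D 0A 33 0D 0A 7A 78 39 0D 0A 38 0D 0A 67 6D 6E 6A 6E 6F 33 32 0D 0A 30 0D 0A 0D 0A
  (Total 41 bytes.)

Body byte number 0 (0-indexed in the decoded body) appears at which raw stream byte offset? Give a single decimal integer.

Answer: 3

Derivation:
Chunk 1: stream[0..1]='4' size=0x4=4, data at stream[3..7]='eexf' -> body[0..4], body so far='eexf'
Chunk 2: stream[9..10]='1' size=0x1=1, data at stream[12..13]='r' -> body[4..5], body so far='eexfr'
Chunk 3: stream[15..16]='3' size=0x3=3, data at stream[18..21]='zx9' -> body[5..8], body so far='eexfrzx9'
Chunk 4: stream[23..24]='8' size=0x8=8, data at stream[26..34]='gmnjno32' -> body[8..16], body so far='eexfrzx9gmnjno32'
Chunk 5: stream[36..37]='0' size=0 (terminator). Final body='eexfrzx9gmnjno32' (16 bytes)
Body byte 0 at stream offset 3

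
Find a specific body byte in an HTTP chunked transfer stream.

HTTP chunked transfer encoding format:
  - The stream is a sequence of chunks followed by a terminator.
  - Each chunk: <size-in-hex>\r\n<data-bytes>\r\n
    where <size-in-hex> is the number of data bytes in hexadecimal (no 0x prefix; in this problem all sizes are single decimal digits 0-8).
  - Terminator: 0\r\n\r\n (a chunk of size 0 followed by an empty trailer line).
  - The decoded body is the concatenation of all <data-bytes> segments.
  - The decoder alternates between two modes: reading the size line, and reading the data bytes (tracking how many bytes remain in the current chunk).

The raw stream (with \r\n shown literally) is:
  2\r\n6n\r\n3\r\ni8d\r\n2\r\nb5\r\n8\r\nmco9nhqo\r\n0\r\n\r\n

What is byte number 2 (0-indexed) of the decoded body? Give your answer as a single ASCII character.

Answer: i

Derivation:
Chunk 1: stream[0..1]='2' size=0x2=2, data at stream[3..5]='6n' -> body[0..2], body so far='6n'
Chunk 2: stream[7..8]='3' size=0x3=3, data at stream[10..13]='i8d' -> body[2..5], body so far='6ni8d'
Chunk 3: stream[15..16]='2' size=0x2=2, data at stream[18..20]='b5' -> body[5..7], body so far='6ni8db5'
Chunk 4: stream[22..23]='8' size=0x8=8, data at stream[25..33]='mco9nhqo' -> body[7..15], body so far='6ni8db5mco9nhqo'
Chunk 5: stream[35..36]='0' size=0 (terminator). Final body='6ni8db5mco9nhqo' (15 bytes)
Body byte 2 = 'i'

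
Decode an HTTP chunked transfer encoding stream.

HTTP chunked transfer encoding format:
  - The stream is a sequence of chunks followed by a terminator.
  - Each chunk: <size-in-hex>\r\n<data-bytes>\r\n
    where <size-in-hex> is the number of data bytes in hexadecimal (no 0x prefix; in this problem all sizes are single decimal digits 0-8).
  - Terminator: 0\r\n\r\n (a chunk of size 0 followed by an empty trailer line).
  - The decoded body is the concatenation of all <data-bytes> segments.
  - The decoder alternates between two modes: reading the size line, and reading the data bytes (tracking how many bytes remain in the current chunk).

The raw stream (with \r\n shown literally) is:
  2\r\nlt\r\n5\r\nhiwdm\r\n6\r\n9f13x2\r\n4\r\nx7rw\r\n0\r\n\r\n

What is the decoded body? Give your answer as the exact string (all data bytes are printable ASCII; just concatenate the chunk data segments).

Chunk 1: stream[0..1]='2' size=0x2=2, data at stream[3..5]='lt' -> body[0..2], body so far='lt'
Chunk 2: stream[7..8]='5' size=0x5=5, data at stream[10..15]='hiwdm' -> body[2..7], body so far='lthiwdm'
Chunk 3: stream[17..18]='6' size=0x6=6, data at stream[20..26]='9f13x2' -> body[7..13], body so far='lthiwdm9f13x2'
Chunk 4: stream[28..29]='4' size=0x4=4, data at stream[31..35]='x7rw' -> body[13..17], body so far='lthiwdm9f13x2x7rw'
Chunk 5: stream[37..38]='0' size=0 (terminator). Final body='lthiwdm9f13x2x7rw' (17 bytes)

Answer: lthiwdm9f13x2x7rw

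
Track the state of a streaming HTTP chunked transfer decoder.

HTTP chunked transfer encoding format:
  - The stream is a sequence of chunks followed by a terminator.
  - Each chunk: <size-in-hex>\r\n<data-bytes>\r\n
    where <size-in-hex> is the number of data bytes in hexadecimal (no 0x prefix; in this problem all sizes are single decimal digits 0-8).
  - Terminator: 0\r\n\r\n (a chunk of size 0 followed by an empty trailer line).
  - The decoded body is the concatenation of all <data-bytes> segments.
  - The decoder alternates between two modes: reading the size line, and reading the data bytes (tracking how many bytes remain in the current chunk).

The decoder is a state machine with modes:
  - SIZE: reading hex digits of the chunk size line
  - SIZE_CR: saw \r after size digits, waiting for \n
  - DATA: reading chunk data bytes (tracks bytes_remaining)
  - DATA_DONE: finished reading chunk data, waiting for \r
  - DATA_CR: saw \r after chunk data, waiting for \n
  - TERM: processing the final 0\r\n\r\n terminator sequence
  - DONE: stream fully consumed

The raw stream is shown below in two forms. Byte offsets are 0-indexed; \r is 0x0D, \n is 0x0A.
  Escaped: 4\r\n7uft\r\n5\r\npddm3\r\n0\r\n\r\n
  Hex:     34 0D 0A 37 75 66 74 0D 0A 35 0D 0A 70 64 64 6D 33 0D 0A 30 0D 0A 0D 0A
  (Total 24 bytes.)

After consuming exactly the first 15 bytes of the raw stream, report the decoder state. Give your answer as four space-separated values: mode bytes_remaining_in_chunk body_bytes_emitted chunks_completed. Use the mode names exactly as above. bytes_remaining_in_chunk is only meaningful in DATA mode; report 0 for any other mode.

Answer: DATA 2 7 1

Derivation:
Byte 0 = '4': mode=SIZE remaining=0 emitted=0 chunks_done=0
Byte 1 = 0x0D: mode=SIZE_CR remaining=0 emitted=0 chunks_done=0
Byte 2 = 0x0A: mode=DATA remaining=4 emitted=0 chunks_done=0
Byte 3 = '7': mode=DATA remaining=3 emitted=1 chunks_done=0
Byte 4 = 'u': mode=DATA remaining=2 emitted=2 chunks_done=0
Byte 5 = 'f': mode=DATA remaining=1 emitted=3 chunks_done=0
Byte 6 = 't': mode=DATA_DONE remaining=0 emitted=4 chunks_done=0
Byte 7 = 0x0D: mode=DATA_CR remaining=0 emitted=4 chunks_done=0
Byte 8 = 0x0A: mode=SIZE remaining=0 emitted=4 chunks_done=1
Byte 9 = '5': mode=SIZE remaining=0 emitted=4 chunks_done=1
Byte 10 = 0x0D: mode=SIZE_CR remaining=0 emitted=4 chunks_done=1
Byte 11 = 0x0A: mode=DATA remaining=5 emitted=4 chunks_done=1
Byte 12 = 'p': mode=DATA remaining=4 emitted=5 chunks_done=1
Byte 13 = 'd': mode=DATA remaining=3 emitted=6 chunks_done=1
Byte 14 = 'd': mode=DATA remaining=2 emitted=7 chunks_done=1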